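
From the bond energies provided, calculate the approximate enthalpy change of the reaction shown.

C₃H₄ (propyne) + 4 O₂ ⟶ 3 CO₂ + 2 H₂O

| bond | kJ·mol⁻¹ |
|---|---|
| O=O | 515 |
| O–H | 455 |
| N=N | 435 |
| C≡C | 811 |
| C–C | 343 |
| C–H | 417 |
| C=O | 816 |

ΔH ≈ −1834 kJ

Bonds broken (reactants):
  C≡C: 1 × 811 = 811
  C–C: 1 × 343 = 343
  C–H: 4 × 417 = 1668
  O=O: 4 × 515 = 2060
  Σ(broken) = 4882 kJ
Bonds formed (products):
  C=O: 6 × 816 = 4896
  O–H: 4 × 455 = 1820
  Σ(formed) = 6716 kJ
ΔH = Σ(broken) − Σ(formed) = 4882 − 6716 = −1834 kJ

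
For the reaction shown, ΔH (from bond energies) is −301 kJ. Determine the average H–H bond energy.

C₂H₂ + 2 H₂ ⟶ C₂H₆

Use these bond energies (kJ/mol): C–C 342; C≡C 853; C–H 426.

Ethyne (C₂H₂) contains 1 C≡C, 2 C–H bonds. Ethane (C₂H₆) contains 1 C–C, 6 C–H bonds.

Let D be the H–H bond energy.
Σ(broken) = 1×853 + 2×426 + 2×D = 1705 + 2D
Σ(formed) = 1×342 + 6×426 = 2898
ΔH = Σ(broken) − Σ(formed) = (1705 + 2D) − (2898) = −1193 + 2D
Setting this equal to −301 kJ gives 2D = 892, so D = 446 kJ/mol.

D(H–H) ≈ 446 kJ/mol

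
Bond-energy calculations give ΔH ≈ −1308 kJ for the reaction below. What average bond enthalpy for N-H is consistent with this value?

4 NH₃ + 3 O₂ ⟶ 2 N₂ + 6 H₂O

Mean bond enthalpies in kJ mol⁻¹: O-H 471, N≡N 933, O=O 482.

Let D be the N-H bond energy.
Σ(broken) = 12×D + 3×482 = 1446 + 12D
Σ(formed) = 2×933 + 12×471 = 7518
ΔH = Σ(broken) − Σ(formed) = (1446 + 12D) − (7518) = −6072 + 12D
Setting this equal to −1308 kJ gives 12D = 4764, so D = 397 kJ/mol.

D(N-H) ≈ 397 kJ/mol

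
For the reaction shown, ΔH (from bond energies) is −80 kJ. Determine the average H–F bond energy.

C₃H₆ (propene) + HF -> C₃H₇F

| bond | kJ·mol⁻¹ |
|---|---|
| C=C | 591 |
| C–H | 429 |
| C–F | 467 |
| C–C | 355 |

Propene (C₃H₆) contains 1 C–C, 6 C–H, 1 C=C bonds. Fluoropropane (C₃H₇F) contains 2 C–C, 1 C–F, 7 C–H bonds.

Let D be the H–F bond energy.
Σ(broken) = 1×355 + 6×429 + 1×591 + 1×D = 3520 + D
Σ(formed) = 2×355 + 1×467 + 7×429 = 4180
ΔH = Σ(broken) − Σ(formed) = (3520 + D) − (4180) = −660 + D
Setting this equal to −80 kJ gives D = 580 kJ/mol.

D(H–F) ≈ 580 kJ/mol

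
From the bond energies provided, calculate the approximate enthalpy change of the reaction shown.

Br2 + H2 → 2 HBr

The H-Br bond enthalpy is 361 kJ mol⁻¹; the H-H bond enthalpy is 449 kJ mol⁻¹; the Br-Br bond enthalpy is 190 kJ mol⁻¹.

ΔH ≈ −83 kJ

Bonds broken (reactants):
  Br-Br: 1 × 190 = 190
  H-H: 1 × 449 = 449
  Σ(broken) = 639 kJ
Bonds formed (products):
  H-Br: 2 × 361 = 722
  Σ(formed) = 722 kJ
ΔH = Σ(broken) − Σ(formed) = 639 − 722 = −83 kJ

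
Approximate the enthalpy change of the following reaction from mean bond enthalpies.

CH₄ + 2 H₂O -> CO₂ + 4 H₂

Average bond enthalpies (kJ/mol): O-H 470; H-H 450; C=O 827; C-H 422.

ΔH ≈ +114 kJ

Bonds broken (reactants):
  C-H: 4 × 422 = 1688
  O-H: 4 × 470 = 1880
  Σ(broken) = 3568 kJ
Bonds formed (products):
  C=O: 2 × 827 = 1654
  H-H: 4 × 450 = 1800
  Σ(formed) = 3454 kJ
ΔH = Σ(broken) − Σ(formed) = 3568 − 3454 = +114 kJ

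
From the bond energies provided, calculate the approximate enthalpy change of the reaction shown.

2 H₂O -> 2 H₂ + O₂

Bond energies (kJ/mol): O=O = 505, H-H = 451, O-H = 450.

Bonds broken (reactants):
  O-H: 4 × 450 = 1800
  Σ(broken) = 1800 kJ
Bonds formed (products):
  H-H: 2 × 451 = 902
  O=O: 1 × 505 = 505
  Σ(formed) = 1407 kJ
ΔH = Σ(broken) − Σ(formed) = 1800 − 1407 = +393 kJ

ΔH ≈ +393 kJ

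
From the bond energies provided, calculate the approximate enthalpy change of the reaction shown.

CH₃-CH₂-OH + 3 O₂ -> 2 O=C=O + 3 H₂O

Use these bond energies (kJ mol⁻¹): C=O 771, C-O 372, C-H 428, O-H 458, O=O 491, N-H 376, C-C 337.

ΔH ≈ −1052 kJ

Bonds broken (reactants):
  C-C: 1 × 337 = 337
  C-H: 5 × 428 = 2140
  C-O: 1 × 372 = 372
  O-H: 1 × 458 = 458
  O=O: 3 × 491 = 1473
  Σ(broken) = 4780 kJ
Bonds formed (products):
  C=O: 4 × 771 = 3084
  O-H: 6 × 458 = 2748
  Σ(formed) = 5832 kJ
ΔH = Σ(broken) − Σ(formed) = 4780 − 5832 = −1052 kJ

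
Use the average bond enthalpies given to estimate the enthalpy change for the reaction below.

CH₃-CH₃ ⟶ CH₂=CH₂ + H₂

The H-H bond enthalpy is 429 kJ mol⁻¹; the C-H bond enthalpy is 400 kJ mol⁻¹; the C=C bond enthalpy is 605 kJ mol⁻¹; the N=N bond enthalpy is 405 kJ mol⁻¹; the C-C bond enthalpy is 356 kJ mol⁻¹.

Bonds broken (reactants):
  C-C: 1 × 356 = 356
  C-H: 6 × 400 = 2400
  Σ(broken) = 2756 kJ
Bonds formed (products):
  C-H: 4 × 400 = 1600
  C=C: 1 × 605 = 605
  H-H: 1 × 429 = 429
  Σ(formed) = 2634 kJ
ΔH = Σ(broken) − Σ(formed) = 2756 − 2634 = +122 kJ

ΔH ≈ +122 kJ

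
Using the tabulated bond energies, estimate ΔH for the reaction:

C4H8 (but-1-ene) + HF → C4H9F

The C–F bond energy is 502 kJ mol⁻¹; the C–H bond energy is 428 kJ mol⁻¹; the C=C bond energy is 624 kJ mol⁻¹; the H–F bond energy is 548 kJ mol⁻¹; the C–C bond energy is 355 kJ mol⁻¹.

ΔH ≈ −113 kJ

Bonds broken (reactants):
  C–C: 2 × 355 = 710
  C–H: 8 × 428 = 3424
  C=C: 1 × 624 = 624
  H–F: 1 × 548 = 548
  Σ(broken) = 5306 kJ
Bonds formed (products):
  C–C: 3 × 355 = 1065
  C–F: 1 × 502 = 502
  C–H: 9 × 428 = 3852
  Σ(formed) = 5419 kJ
ΔH = Σ(broken) − Σ(formed) = 5306 − 5419 = −113 kJ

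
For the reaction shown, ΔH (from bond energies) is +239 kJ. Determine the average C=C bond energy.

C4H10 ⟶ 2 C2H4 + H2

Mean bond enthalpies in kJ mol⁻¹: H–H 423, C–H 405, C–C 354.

Let D be the C=C bond energy.
Σ(broken) = 3×354 + 10×405 = 5112
Σ(formed) = 8×405 + 2×D + 1×423 = 3663 + 2D
ΔH = Σ(broken) − Σ(formed) = (5112) − (3663 + 2D) = +1449 − 2D
Setting this equal to +239 kJ gives 2D = 1210, so D = 605 kJ/mol.

D(C=C) ≈ 605 kJ/mol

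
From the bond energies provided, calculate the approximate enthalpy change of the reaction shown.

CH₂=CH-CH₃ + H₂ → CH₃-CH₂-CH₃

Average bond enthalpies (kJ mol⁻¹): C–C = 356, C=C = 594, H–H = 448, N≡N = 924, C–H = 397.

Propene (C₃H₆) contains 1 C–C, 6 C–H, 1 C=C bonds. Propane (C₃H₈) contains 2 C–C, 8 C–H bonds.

ΔH ≈ −108 kJ

Bonds broken (reactants):
  C–C: 1 × 356 = 356
  C–H: 6 × 397 = 2382
  C=C: 1 × 594 = 594
  H–H: 1 × 448 = 448
  Σ(broken) = 3780 kJ
Bonds formed (products):
  C–C: 2 × 356 = 712
  C–H: 8 × 397 = 3176
  Σ(formed) = 3888 kJ
ΔH = Σ(broken) − Σ(formed) = 3780 − 3888 = −108 kJ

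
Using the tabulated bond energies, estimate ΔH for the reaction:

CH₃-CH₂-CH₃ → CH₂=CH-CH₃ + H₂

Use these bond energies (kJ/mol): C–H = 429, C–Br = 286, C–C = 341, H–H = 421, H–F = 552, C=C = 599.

Bonds broken (reactants):
  C–C: 2 × 341 = 682
  C–H: 8 × 429 = 3432
  Σ(broken) = 4114 kJ
Bonds formed (products):
  C–C: 1 × 341 = 341
  C–H: 6 × 429 = 2574
  C=C: 1 × 599 = 599
  H–H: 1 × 421 = 421
  Σ(formed) = 3935 kJ
ΔH = Σ(broken) − Σ(formed) = 4114 − 3935 = +179 kJ

ΔH ≈ +179 kJ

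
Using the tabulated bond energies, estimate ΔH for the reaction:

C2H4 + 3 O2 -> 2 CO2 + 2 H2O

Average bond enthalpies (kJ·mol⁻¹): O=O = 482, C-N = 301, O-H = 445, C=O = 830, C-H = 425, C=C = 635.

ΔH ≈ −1319 kJ

Bonds broken (reactants):
  C-H: 4 × 425 = 1700
  C=C: 1 × 635 = 635
  O=O: 3 × 482 = 1446
  Σ(broken) = 3781 kJ
Bonds formed (products):
  C=O: 4 × 830 = 3320
  O-H: 4 × 445 = 1780
  Σ(formed) = 5100 kJ
ΔH = Σ(broken) − Σ(formed) = 3781 − 5100 = −1319 kJ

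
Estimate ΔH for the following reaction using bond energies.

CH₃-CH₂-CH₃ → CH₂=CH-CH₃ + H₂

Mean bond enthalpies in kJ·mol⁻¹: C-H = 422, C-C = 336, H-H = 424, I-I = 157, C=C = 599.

Bonds broken (reactants):
  C-C: 2 × 336 = 672
  C-H: 8 × 422 = 3376
  Σ(broken) = 4048 kJ
Bonds formed (products):
  C-C: 1 × 336 = 336
  C-H: 6 × 422 = 2532
  C=C: 1 × 599 = 599
  H-H: 1 × 424 = 424
  Σ(formed) = 3891 kJ
ΔH = Σ(broken) − Σ(formed) = 4048 − 3891 = +157 kJ

ΔH ≈ +157 kJ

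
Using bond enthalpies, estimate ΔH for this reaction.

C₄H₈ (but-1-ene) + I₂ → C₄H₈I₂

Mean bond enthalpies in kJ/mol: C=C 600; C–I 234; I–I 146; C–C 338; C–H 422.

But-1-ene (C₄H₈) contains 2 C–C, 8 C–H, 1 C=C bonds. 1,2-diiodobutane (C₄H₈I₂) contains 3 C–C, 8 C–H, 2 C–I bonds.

ΔH ≈ −60 kJ

Bonds broken (reactants):
  C–C: 2 × 338 = 676
  C–H: 8 × 422 = 3376
  C=C: 1 × 600 = 600
  I–I: 1 × 146 = 146
  Σ(broken) = 4798 kJ
Bonds formed (products):
  C–C: 3 × 338 = 1014
  C–H: 8 × 422 = 3376
  C–I: 2 × 234 = 468
  Σ(formed) = 4858 kJ
ΔH = Σ(broken) − Σ(formed) = 4798 − 4858 = −60 kJ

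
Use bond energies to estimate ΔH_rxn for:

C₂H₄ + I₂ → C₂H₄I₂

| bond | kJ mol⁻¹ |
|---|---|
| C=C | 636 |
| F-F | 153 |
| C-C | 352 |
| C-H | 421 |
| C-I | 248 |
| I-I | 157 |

Bonds broken (reactants):
  C-H: 4 × 421 = 1684
  C=C: 1 × 636 = 636
  I-I: 1 × 157 = 157
  Σ(broken) = 2477 kJ
Bonds formed (products):
  C-C: 1 × 352 = 352
  C-H: 4 × 421 = 1684
  C-I: 2 × 248 = 496
  Σ(formed) = 2532 kJ
ΔH = Σ(broken) − Σ(formed) = 2477 − 2532 = −55 kJ

ΔH ≈ −55 kJ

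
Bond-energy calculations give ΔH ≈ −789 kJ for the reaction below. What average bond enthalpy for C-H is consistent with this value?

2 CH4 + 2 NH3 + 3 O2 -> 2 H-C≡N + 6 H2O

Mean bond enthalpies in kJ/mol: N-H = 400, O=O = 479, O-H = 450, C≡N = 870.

Let D be the C-H bond energy.
Σ(broken) = 8×D + 6×400 + 3×479 = 3837 + 8D
Σ(formed) = 2×870 + 2×D + 12×450 = 7140 + 2D
ΔH = Σ(broken) − Σ(formed) = (3837 + 8D) − (7140 + 2D) = −3303 + 6D
Setting this equal to −789 kJ gives 6D = 2514, so D = 419 kJ/mol.

D(C-H) ≈ 419 kJ/mol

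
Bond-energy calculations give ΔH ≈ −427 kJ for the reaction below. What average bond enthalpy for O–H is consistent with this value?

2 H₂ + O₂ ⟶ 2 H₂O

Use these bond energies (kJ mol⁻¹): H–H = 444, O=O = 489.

Let D be the O–H bond energy.
Σ(broken) = 2×444 + 1×489 = 1377
Σ(formed) = 4×D = 4D
ΔH = Σ(broken) − Σ(formed) = (1377) − (4D) = +1377 − 4D
Setting this equal to −427 kJ gives 4D = 1804, so D = 451 kJ/mol.

D(O–H) ≈ 451 kJ/mol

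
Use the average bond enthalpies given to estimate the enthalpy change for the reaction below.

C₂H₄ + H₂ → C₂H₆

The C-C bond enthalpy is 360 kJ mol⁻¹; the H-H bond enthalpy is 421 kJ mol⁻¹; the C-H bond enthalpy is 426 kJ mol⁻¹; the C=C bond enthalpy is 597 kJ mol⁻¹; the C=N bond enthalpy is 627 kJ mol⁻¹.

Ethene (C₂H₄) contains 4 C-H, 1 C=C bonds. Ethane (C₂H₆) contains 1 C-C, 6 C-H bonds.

Bonds broken (reactants):
  C-H: 4 × 426 = 1704
  C=C: 1 × 597 = 597
  H-H: 1 × 421 = 421
  Σ(broken) = 2722 kJ
Bonds formed (products):
  C-C: 1 × 360 = 360
  C-H: 6 × 426 = 2556
  Σ(formed) = 2916 kJ
ΔH = Σ(broken) − Σ(formed) = 2722 − 2916 = −194 kJ

ΔH ≈ −194 kJ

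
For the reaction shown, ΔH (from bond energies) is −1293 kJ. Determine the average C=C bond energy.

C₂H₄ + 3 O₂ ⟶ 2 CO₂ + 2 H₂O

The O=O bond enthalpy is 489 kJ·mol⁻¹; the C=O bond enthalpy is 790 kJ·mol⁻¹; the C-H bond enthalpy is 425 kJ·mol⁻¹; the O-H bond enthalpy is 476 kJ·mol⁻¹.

Let D be the C=C bond energy.
Σ(broken) = 4×425 + 1×D + 3×489 = 3167 + D
Σ(formed) = 4×790 + 4×476 = 5064
ΔH = Σ(broken) − Σ(formed) = (3167 + D) − (5064) = −1897 + D
Setting this equal to −1293 kJ gives D = 604 kJ/mol.

D(C=C) ≈ 604 kJ/mol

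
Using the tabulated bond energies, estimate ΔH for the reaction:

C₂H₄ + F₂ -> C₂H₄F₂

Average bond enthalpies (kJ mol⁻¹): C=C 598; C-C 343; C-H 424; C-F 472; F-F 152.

ΔH ≈ −537 kJ

Bonds broken (reactants):
  C-H: 4 × 424 = 1696
  C=C: 1 × 598 = 598
  F-F: 1 × 152 = 152
  Σ(broken) = 2446 kJ
Bonds formed (products):
  C-C: 1 × 343 = 343
  C-F: 2 × 472 = 944
  C-H: 4 × 424 = 1696
  Σ(formed) = 2983 kJ
ΔH = Σ(broken) − Σ(formed) = 2446 − 2983 = −537 kJ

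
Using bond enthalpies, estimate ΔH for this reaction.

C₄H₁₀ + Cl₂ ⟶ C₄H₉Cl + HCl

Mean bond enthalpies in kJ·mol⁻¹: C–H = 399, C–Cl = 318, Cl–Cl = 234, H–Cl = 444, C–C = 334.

Bonds broken (reactants):
  C–C: 3 × 334 = 1002
  C–H: 10 × 399 = 3990
  Cl–Cl: 1 × 234 = 234
  Σ(broken) = 5226 kJ
Bonds formed (products):
  C–C: 3 × 334 = 1002
  C–Cl: 1 × 318 = 318
  C–H: 9 × 399 = 3591
  H–Cl: 1 × 444 = 444
  Σ(formed) = 5355 kJ
ΔH = Σ(broken) − Σ(formed) = 5226 − 5355 = −129 kJ

ΔH ≈ −129 kJ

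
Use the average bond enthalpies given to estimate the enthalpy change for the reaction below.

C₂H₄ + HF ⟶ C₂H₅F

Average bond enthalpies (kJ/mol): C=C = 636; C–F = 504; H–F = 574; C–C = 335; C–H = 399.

ΔH ≈ −28 kJ

Bonds broken (reactants):
  C–H: 4 × 399 = 1596
  C=C: 1 × 636 = 636
  H–F: 1 × 574 = 574
  Σ(broken) = 2806 kJ
Bonds formed (products):
  C–C: 1 × 335 = 335
  C–F: 1 × 504 = 504
  C–H: 5 × 399 = 1995
  Σ(formed) = 2834 kJ
ΔH = Σ(broken) − Σ(formed) = 2806 − 2834 = −28 kJ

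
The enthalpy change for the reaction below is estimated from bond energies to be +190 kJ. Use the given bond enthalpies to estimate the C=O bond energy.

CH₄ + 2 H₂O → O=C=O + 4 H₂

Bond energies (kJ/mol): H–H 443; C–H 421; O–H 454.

D(C=O) ≈ 769 kJ/mol

Let D be the C=O bond energy.
Σ(broken) = 4×421 + 4×454 = 3500
Σ(formed) = 2×D + 4×443 = 1772 + 2D
ΔH = Σ(broken) − Σ(formed) = (3500) − (1772 + 2D) = +1728 − 2D
Setting this equal to +190 kJ gives 2D = 1538, so D = 769 kJ/mol.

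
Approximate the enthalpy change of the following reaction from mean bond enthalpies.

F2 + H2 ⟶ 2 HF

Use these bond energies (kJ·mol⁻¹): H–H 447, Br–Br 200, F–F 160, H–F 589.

Bonds broken (reactants):
  F–F: 1 × 160 = 160
  H–H: 1 × 447 = 447
  Σ(broken) = 607 kJ
Bonds formed (products):
  H–F: 2 × 589 = 1178
  Σ(formed) = 1178 kJ
ΔH = Σ(broken) − Σ(formed) = 607 − 1178 = −571 kJ

ΔH ≈ −571 kJ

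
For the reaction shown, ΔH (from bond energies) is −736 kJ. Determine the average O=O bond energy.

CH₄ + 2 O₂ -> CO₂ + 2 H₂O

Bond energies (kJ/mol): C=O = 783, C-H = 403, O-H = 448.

Let D be the O=O bond energy.
Σ(broken) = 4×403 + 2×D = 1612 + 2D
Σ(formed) = 2×783 + 4×448 = 3358
ΔH = Σ(broken) − Σ(formed) = (1612 + 2D) − (3358) = −1746 + 2D
Setting this equal to −736 kJ gives 2D = 1010, so D = 505 kJ/mol.

D(O=O) ≈ 505 kJ/mol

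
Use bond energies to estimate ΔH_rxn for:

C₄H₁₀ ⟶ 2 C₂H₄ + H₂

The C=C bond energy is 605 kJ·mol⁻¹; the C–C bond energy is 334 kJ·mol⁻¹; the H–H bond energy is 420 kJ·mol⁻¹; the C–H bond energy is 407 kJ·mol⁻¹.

Bonds broken (reactants):
  C–C: 3 × 334 = 1002
  C–H: 10 × 407 = 4070
  Σ(broken) = 5072 kJ
Bonds formed (products):
  C–H: 8 × 407 = 3256
  C=C: 2 × 605 = 1210
  H–H: 1 × 420 = 420
  Σ(formed) = 4886 kJ
ΔH = Σ(broken) − Σ(formed) = 5072 − 4886 = +186 kJ

ΔH ≈ +186 kJ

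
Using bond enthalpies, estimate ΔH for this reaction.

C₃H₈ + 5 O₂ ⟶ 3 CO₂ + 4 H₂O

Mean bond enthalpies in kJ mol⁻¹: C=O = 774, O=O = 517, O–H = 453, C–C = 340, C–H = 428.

Bonds broken (reactants):
  C–C: 2 × 340 = 680
  C–H: 8 × 428 = 3424
  O=O: 5 × 517 = 2585
  Σ(broken) = 6689 kJ
Bonds formed (products):
  C=O: 6 × 774 = 4644
  O–H: 8 × 453 = 3624
  Σ(formed) = 8268 kJ
ΔH = Σ(broken) − Σ(formed) = 6689 − 8268 = −1579 kJ

ΔH ≈ −1579 kJ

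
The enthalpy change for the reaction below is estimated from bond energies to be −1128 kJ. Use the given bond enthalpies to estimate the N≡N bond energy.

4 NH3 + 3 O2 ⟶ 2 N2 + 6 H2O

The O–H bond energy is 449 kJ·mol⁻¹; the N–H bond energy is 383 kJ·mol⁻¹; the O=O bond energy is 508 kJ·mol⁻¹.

Let D be the N≡N bond energy.
Σ(broken) = 12×383 + 3×508 = 6120
Σ(formed) = 2×D + 12×449 = 5388 + 2D
ΔH = Σ(broken) − Σ(formed) = (6120) − (5388 + 2D) = +732 − 2D
Setting this equal to −1128 kJ gives 2D = 1860, so D = 930 kJ/mol.

D(N≡N) ≈ 930 kJ/mol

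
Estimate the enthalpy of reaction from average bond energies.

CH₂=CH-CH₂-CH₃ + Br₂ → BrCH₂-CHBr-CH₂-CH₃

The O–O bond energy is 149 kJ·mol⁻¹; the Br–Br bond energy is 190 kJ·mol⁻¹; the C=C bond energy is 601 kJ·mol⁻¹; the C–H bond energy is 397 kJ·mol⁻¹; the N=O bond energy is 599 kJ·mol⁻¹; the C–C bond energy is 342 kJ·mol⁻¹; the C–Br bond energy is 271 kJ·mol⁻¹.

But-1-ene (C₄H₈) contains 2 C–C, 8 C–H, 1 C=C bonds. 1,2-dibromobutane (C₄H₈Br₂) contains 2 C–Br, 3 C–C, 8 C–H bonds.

ΔH ≈ −93 kJ

Bonds broken (reactants):
  Br–Br: 1 × 190 = 190
  C–C: 2 × 342 = 684
  C–H: 8 × 397 = 3176
  C=C: 1 × 601 = 601
  Σ(broken) = 4651 kJ
Bonds formed (products):
  C–Br: 2 × 271 = 542
  C–C: 3 × 342 = 1026
  C–H: 8 × 397 = 3176
  Σ(formed) = 4744 kJ
ΔH = Σ(broken) − Σ(formed) = 4651 − 4744 = −93 kJ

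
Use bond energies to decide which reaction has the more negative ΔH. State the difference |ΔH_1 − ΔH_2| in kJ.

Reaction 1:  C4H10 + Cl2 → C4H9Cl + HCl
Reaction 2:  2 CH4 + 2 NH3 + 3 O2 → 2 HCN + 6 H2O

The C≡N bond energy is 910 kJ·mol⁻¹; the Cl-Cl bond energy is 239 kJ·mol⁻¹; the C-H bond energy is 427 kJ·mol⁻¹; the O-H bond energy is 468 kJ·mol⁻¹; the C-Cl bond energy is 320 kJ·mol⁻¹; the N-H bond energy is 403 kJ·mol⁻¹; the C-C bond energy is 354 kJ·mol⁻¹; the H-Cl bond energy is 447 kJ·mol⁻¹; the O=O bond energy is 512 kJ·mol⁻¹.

Reaction 1:
  Bonds broken (reactants):
    C-C: 3 × 354 = 1062
    C-H: 10 × 427 = 4270
    Cl-Cl: 1 × 239 = 239
    Σ(broken) = 5571 kJ
  Bonds formed (products):
    C-C: 3 × 354 = 1062
    C-Cl: 1 × 320 = 320
    C-H: 9 × 427 = 3843
    H-Cl: 1 × 447 = 447
    Σ(formed) = 5672 kJ
  ΔH_1 = 5571 − 5672 = −101 kJ
Reaction 2:
  Bonds broken (reactants):
    C-H: 8 × 427 = 3416
    N-H: 6 × 403 = 2418
    O=O: 3 × 512 = 1536
    Σ(broken) = 7370 kJ
  Bonds formed (products):
    C≡N: 2 × 910 = 1820
    C-H: 2 × 427 = 854
    O-H: 12 × 468 = 5616
    Σ(formed) = 8290 kJ
  ΔH_2 = 7370 − 8290 = −920 kJ
ΔH_1 − ΔH_2 = +819 kJ, so reaction 2 has the more negative ΔH; |ΔH_1 − ΔH_2| = 819 kJ.

Reaction 2, by 819 kJ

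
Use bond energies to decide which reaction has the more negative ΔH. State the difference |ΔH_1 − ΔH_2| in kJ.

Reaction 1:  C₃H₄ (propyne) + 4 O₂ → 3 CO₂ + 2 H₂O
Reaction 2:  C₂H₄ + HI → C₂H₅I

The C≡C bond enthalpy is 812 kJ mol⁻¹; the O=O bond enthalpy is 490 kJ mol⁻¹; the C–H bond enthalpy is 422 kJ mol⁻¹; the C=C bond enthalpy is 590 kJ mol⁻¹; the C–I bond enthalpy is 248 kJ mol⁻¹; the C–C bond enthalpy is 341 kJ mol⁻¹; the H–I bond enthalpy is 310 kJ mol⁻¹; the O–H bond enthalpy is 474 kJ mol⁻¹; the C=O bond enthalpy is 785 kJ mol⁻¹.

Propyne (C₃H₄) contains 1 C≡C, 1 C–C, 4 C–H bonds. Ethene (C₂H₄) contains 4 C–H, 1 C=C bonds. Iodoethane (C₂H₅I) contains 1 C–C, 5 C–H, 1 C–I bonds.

Reaction 1:
  Bonds broken (reactants):
    C≡C: 1 × 812 = 812
    C–C: 1 × 341 = 341
    C–H: 4 × 422 = 1688
    O=O: 4 × 490 = 1960
    Σ(broken) = 4801 kJ
  Bonds formed (products):
    C=O: 6 × 785 = 4710
    O–H: 4 × 474 = 1896
    Σ(formed) = 6606 kJ
  ΔH_1 = 4801 − 6606 = −1805 kJ
Reaction 2:
  Bonds broken (reactants):
    C–H: 4 × 422 = 1688
    C=C: 1 × 590 = 590
    H–I: 1 × 310 = 310
    Σ(broken) = 2588 kJ
  Bonds formed (products):
    C–C: 1 × 341 = 341
    C–H: 5 × 422 = 2110
    C–I: 1 × 248 = 248
    Σ(formed) = 2699 kJ
  ΔH_2 = 2588 − 2699 = −111 kJ
ΔH_1 − ΔH_2 = −1694 kJ, so reaction 1 has the more negative ΔH; |ΔH_1 − ΔH_2| = 1694 kJ.

Reaction 1, by 1694 kJ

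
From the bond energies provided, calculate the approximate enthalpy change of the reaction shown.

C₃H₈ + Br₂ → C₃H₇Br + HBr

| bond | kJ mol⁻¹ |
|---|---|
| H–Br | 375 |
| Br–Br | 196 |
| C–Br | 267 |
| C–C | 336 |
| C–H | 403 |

Bonds broken (reactants):
  Br–Br: 1 × 196 = 196
  C–C: 2 × 336 = 672
  C–H: 8 × 403 = 3224
  Σ(broken) = 4092 kJ
Bonds formed (products):
  C–Br: 1 × 267 = 267
  C–C: 2 × 336 = 672
  C–H: 7 × 403 = 2821
  H–Br: 1 × 375 = 375
  Σ(formed) = 4135 kJ
ΔH = Σ(broken) − Σ(formed) = 4092 − 4135 = −43 kJ

ΔH ≈ −43 kJ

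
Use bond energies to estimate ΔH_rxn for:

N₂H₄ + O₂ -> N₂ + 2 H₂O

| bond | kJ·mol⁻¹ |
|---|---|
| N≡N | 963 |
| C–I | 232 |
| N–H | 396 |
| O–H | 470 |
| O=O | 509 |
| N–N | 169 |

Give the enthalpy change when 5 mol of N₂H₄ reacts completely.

ΔH = −2905 kJ

Bonds broken (reactants):
  N–H: 4 × 396 = 1584
  N–N: 1 × 169 = 169
  O=O: 1 × 509 = 509
  Σ(broken) = 2262 kJ
Bonds formed (products):
  N≡N: 1 × 963 = 963
  O–H: 4 × 470 = 1880
  Σ(formed) = 2843 kJ
ΔH = Σ(broken) − Σ(formed) = 2262 − 2843 = −581 kJ
For 5× the reaction as written: 5 × (−581) = −2905 kJ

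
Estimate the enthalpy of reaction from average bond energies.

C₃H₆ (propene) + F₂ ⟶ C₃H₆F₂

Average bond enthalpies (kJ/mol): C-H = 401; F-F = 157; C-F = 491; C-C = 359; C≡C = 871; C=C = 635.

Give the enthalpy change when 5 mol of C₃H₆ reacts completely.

ΔH = −2745 kJ

Bonds broken (reactants):
  C-C: 1 × 359 = 359
  C-H: 6 × 401 = 2406
  C=C: 1 × 635 = 635
  F-F: 1 × 157 = 157
  Σ(broken) = 3557 kJ
Bonds formed (products):
  C-C: 2 × 359 = 718
  C-F: 2 × 491 = 982
  C-H: 6 × 401 = 2406
  Σ(formed) = 4106 kJ
ΔH = Σ(broken) − Σ(formed) = 3557 − 4106 = −549 kJ
For 5× the reaction as written: 5 × (−549) = −2745 kJ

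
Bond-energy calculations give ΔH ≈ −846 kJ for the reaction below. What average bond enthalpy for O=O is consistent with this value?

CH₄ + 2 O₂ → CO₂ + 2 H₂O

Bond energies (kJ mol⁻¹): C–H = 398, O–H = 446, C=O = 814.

D(O=O) ≈ 487 kJ/mol

Let D be the O=O bond energy.
Σ(broken) = 4×398 + 2×D = 1592 + 2D
Σ(formed) = 2×814 + 4×446 = 3412
ΔH = Σ(broken) − Σ(formed) = (1592 + 2D) − (3412) = −1820 + 2D
Setting this equal to −846 kJ gives 2D = 974, so D = 487 kJ/mol.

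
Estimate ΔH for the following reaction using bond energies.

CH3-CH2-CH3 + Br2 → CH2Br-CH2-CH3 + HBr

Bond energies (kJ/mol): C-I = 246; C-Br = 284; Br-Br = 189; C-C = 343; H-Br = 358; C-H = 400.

ΔH ≈ −53 kJ

Bonds broken (reactants):
  Br-Br: 1 × 189 = 189
  C-C: 2 × 343 = 686
  C-H: 8 × 400 = 3200
  Σ(broken) = 4075 kJ
Bonds formed (products):
  C-Br: 1 × 284 = 284
  C-C: 2 × 343 = 686
  C-H: 7 × 400 = 2800
  H-Br: 1 × 358 = 358
  Σ(formed) = 4128 kJ
ΔH = Σ(broken) − Σ(formed) = 4075 − 4128 = −53 kJ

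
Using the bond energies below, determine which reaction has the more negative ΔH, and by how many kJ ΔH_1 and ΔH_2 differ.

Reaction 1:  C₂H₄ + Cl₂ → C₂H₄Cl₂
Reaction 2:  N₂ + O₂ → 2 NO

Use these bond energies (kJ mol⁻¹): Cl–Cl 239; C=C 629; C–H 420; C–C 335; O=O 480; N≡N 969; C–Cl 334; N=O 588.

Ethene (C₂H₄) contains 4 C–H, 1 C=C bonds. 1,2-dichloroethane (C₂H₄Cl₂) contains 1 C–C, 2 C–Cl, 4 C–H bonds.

Reaction 1:
  Bonds broken (reactants):
    C–H: 4 × 420 = 1680
    C=C: 1 × 629 = 629
    Cl–Cl: 1 × 239 = 239
    Σ(broken) = 2548 kJ
  Bonds formed (products):
    C–C: 1 × 335 = 335
    C–Cl: 2 × 334 = 668
    C–H: 4 × 420 = 1680
    Σ(formed) = 2683 kJ
  ΔH_1 = 2548 − 2683 = −135 kJ
Reaction 2:
  Bonds broken (reactants):
    N≡N: 1 × 969 = 969
    O=O: 1 × 480 = 480
    Σ(broken) = 1449 kJ
  Bonds formed (products):
    N=O: 2 × 588 = 1176
    Σ(formed) = 1176 kJ
  ΔH_2 = 1449 − 1176 = +273 kJ
ΔH_1 − ΔH_2 = −408 kJ, so reaction 1 has the more negative ΔH; |ΔH_1 − ΔH_2| = 408 kJ.

Reaction 1, by 408 kJ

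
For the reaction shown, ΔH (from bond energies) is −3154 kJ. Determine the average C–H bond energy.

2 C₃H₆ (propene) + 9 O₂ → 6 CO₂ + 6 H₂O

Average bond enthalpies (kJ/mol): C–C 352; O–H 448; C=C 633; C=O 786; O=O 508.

D(C–H) ≈ 426 kJ/mol

Let D be the C–H bond energy.
Σ(broken) = 2×352 + 12×D + 2×633 + 9×508 = 6542 + 12D
Σ(formed) = 12×786 + 12×448 = 14808
ΔH = Σ(broken) − Σ(formed) = (6542 + 12D) − (14808) = −8266 + 12D
Setting this equal to −3154 kJ gives 12D = 5112, so D = 426 kJ/mol.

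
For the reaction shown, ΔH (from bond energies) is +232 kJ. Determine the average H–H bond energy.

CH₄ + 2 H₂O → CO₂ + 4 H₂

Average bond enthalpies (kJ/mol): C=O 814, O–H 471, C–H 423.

Let D be the H–H bond energy.
Σ(broken) = 4×423 + 4×471 = 3576
Σ(formed) = 2×814 + 4×D = 1628 + 4D
ΔH = Σ(broken) − Σ(formed) = (3576) − (1628 + 4D) = +1948 − 4D
Setting this equal to +232 kJ gives 4D = 1716, so D = 429 kJ/mol.

D(H–H) ≈ 429 kJ/mol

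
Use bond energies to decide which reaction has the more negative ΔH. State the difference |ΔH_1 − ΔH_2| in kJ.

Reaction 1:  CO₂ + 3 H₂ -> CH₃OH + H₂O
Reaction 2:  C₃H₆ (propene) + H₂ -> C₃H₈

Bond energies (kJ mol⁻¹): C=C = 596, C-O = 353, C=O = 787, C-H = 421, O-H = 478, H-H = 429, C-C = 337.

Reaction 1, by 35 kJ

Reaction 1:
  Bonds broken (reactants):
    C=O: 2 × 787 = 1574
    H-H: 3 × 429 = 1287
    Σ(broken) = 2861 kJ
  Bonds formed (products):
    C-H: 3 × 421 = 1263
    C-O: 1 × 353 = 353
    O-H: 3 × 478 = 1434
    Σ(formed) = 3050 kJ
  ΔH_1 = 2861 − 3050 = −189 kJ
Reaction 2:
  Bonds broken (reactants):
    C-C: 1 × 337 = 337
    C-H: 6 × 421 = 2526
    C=C: 1 × 596 = 596
    H-H: 1 × 429 = 429
    Σ(broken) = 3888 kJ
  Bonds formed (products):
    C-C: 2 × 337 = 674
    C-H: 8 × 421 = 3368
    Σ(formed) = 4042 kJ
  ΔH_2 = 3888 − 4042 = −154 kJ
ΔH_1 − ΔH_2 = −35 kJ, so reaction 1 has the more negative ΔH; |ΔH_1 − ΔH_2| = 35 kJ.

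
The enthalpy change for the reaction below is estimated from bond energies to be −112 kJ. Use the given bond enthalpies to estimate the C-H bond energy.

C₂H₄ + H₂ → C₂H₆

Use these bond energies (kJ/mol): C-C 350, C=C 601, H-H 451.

D(C-H) ≈ 407 kJ/mol

Let D be the C-H bond energy.
Σ(broken) = 4×D + 1×601 + 1×451 = 1052 + 4D
Σ(formed) = 1×350 + 6×D = 350 + 6D
ΔH = Σ(broken) − Σ(formed) = (1052 + 4D) − (350 + 6D) = +702 − 2D
Setting this equal to −112 kJ gives 2D = 814, so D = 407 kJ/mol.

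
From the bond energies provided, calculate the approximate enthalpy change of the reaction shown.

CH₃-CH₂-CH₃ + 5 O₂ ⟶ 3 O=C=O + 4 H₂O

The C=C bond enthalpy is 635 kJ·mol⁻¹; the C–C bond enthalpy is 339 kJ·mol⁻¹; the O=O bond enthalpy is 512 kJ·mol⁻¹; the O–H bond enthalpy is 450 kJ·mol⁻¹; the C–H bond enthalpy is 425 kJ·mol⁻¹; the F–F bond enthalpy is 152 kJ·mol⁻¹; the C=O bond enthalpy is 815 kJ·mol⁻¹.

Bonds broken (reactants):
  C–C: 2 × 339 = 678
  C–H: 8 × 425 = 3400
  O=O: 5 × 512 = 2560
  Σ(broken) = 6638 kJ
Bonds formed (products):
  C=O: 6 × 815 = 4890
  O–H: 8 × 450 = 3600
  Σ(formed) = 8490 kJ
ΔH = Σ(broken) − Σ(formed) = 6638 − 8490 = −1852 kJ

ΔH ≈ −1852 kJ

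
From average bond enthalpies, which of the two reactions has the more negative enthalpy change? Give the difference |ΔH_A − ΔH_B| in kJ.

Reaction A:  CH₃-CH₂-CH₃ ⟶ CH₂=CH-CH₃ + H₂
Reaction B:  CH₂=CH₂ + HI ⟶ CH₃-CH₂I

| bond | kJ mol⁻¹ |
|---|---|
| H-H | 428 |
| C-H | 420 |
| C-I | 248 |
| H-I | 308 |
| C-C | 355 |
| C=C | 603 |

Reaction B, by 276 kJ

Reaction A:
  Bonds broken (reactants):
    C-C: 2 × 355 = 710
    C-H: 8 × 420 = 3360
    Σ(broken) = 4070 kJ
  Bonds formed (products):
    C-C: 1 × 355 = 355
    C-H: 6 × 420 = 2520
    C=C: 1 × 603 = 603
    H-H: 1 × 428 = 428
    Σ(formed) = 3906 kJ
  ΔH_A = 4070 − 3906 = +164 kJ
Reaction B:
  Bonds broken (reactants):
    C-H: 4 × 420 = 1680
    C=C: 1 × 603 = 603
    H-I: 1 × 308 = 308
    Σ(broken) = 2591 kJ
  Bonds formed (products):
    C-C: 1 × 355 = 355
    C-H: 5 × 420 = 2100
    C-I: 1 × 248 = 248
    Σ(formed) = 2703 kJ
  ΔH_B = 2591 − 2703 = −112 kJ
ΔH_A − ΔH_B = +276 kJ, so reaction B has the more negative ΔH; |ΔH_A − ΔH_B| = 276 kJ.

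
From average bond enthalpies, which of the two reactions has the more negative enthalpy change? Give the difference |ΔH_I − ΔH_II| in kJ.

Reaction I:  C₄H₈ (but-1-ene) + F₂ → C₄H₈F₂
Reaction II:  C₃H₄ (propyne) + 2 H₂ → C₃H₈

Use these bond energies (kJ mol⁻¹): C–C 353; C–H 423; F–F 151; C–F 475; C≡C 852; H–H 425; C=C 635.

Reaction I, by 174 kJ

Reaction I:
  Bonds broken (reactants):
    C–C: 2 × 353 = 706
    C–H: 8 × 423 = 3384
    C=C: 1 × 635 = 635
    F–F: 1 × 151 = 151
    Σ(broken) = 4876 kJ
  Bonds formed (products):
    C–C: 3 × 353 = 1059
    C–F: 2 × 475 = 950
    C–H: 8 × 423 = 3384
    Σ(formed) = 5393 kJ
  ΔH_I = 4876 − 5393 = −517 kJ
Reaction II:
  Bonds broken (reactants):
    C≡C: 1 × 852 = 852
    C–C: 1 × 353 = 353
    C–H: 4 × 423 = 1692
    H–H: 2 × 425 = 850
    Σ(broken) = 3747 kJ
  Bonds formed (products):
    C–C: 2 × 353 = 706
    C–H: 8 × 423 = 3384
    Σ(formed) = 4090 kJ
  ΔH_II = 3747 − 4090 = −343 kJ
ΔH_I − ΔH_II = −174 kJ, so reaction I has the more negative ΔH; |ΔH_I − ΔH_II| = 174 kJ.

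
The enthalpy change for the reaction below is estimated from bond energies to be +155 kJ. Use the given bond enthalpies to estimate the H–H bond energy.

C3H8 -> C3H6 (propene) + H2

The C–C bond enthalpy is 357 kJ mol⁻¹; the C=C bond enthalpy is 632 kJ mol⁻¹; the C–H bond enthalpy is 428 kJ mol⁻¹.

D(H–H) ≈ 426 kJ/mol

Let D be the H–H bond energy.
Σ(broken) = 2×357 + 8×428 = 4138
Σ(formed) = 1×357 + 6×428 + 1×632 + 1×D = 3557 + D
ΔH = Σ(broken) − Σ(formed) = (4138) − (3557 + D) = +581 − D
Setting this equal to +155 kJ gives D = 426 kJ/mol.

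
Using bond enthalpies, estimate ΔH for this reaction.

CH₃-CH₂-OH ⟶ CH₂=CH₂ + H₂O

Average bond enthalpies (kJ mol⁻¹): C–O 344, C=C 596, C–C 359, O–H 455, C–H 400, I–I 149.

Bonds broken (reactants):
  C–C: 1 × 359 = 359
  C–H: 5 × 400 = 2000
  C–O: 1 × 344 = 344
  O–H: 1 × 455 = 455
  Σ(broken) = 3158 kJ
Bonds formed (products):
  C–H: 4 × 400 = 1600
  C=C: 1 × 596 = 596
  O–H: 2 × 455 = 910
  Σ(formed) = 3106 kJ
ΔH = Σ(broken) − Σ(formed) = 3158 − 3106 = +52 kJ

ΔH ≈ +52 kJ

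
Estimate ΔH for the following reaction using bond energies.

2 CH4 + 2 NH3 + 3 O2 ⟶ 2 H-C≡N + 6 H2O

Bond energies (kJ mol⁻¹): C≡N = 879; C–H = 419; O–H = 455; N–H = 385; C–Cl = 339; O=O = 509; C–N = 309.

ΔH ≈ −867 kJ

Bonds broken (reactants):
  C–H: 8 × 419 = 3352
  N–H: 6 × 385 = 2310
  O=O: 3 × 509 = 1527
  Σ(broken) = 7189 kJ
Bonds formed (products):
  C≡N: 2 × 879 = 1758
  C–H: 2 × 419 = 838
  O–H: 12 × 455 = 5460
  Σ(formed) = 8056 kJ
ΔH = Σ(broken) − Σ(formed) = 7189 − 8056 = −867 kJ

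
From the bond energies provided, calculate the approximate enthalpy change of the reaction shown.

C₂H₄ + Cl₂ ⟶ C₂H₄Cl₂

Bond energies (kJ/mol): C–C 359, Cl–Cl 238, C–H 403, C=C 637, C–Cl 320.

Bonds broken (reactants):
  C–H: 4 × 403 = 1612
  C=C: 1 × 637 = 637
  Cl–Cl: 1 × 238 = 238
  Σ(broken) = 2487 kJ
Bonds formed (products):
  C–C: 1 × 359 = 359
  C–Cl: 2 × 320 = 640
  C–H: 4 × 403 = 1612
  Σ(formed) = 2611 kJ
ΔH = Σ(broken) − Σ(formed) = 2487 − 2611 = −124 kJ

ΔH ≈ −124 kJ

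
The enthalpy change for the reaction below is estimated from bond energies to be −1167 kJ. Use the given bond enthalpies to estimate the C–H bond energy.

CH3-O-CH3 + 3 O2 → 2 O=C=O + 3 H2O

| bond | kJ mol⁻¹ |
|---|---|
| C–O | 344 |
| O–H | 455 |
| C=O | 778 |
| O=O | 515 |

D(C–H) ≈ 407 kJ/mol

Let D be the C–H bond energy.
Σ(broken) = 6×D + 2×344 + 3×515 = 2233 + 6D
Σ(formed) = 4×778 + 6×455 = 5842
ΔH = Σ(broken) − Σ(formed) = (2233 + 6D) − (5842) = −3609 + 6D
Setting this equal to −1167 kJ gives 6D = 2442, so D = 407 kJ/mol.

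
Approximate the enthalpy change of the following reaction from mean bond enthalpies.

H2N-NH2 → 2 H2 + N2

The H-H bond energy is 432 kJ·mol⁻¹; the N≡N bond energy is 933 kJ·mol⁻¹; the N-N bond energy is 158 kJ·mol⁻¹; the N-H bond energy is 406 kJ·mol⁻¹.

ΔH ≈ −15 kJ

Bonds broken (reactants):
  N-H: 4 × 406 = 1624
  N-N: 1 × 158 = 158
  Σ(broken) = 1782 kJ
Bonds formed (products):
  H-H: 2 × 432 = 864
  N≡N: 1 × 933 = 933
  Σ(formed) = 1797 kJ
ΔH = Σ(broken) − Σ(formed) = 1782 − 1797 = −15 kJ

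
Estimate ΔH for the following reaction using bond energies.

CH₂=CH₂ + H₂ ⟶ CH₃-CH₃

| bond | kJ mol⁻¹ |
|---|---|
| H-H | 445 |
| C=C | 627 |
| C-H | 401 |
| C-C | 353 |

ΔH ≈ −83 kJ

Bonds broken (reactants):
  C-H: 4 × 401 = 1604
  C=C: 1 × 627 = 627
  H-H: 1 × 445 = 445
  Σ(broken) = 2676 kJ
Bonds formed (products):
  C-C: 1 × 353 = 353
  C-H: 6 × 401 = 2406
  Σ(formed) = 2759 kJ
ΔH = Σ(broken) − Σ(formed) = 2676 − 2759 = −83 kJ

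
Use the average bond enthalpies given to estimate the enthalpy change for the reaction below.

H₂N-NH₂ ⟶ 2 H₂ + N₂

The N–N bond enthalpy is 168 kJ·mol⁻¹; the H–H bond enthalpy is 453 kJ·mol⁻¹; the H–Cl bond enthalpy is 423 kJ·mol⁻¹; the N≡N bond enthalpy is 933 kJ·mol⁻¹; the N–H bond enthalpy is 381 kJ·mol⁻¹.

ΔH ≈ −147 kJ

Bonds broken (reactants):
  N–H: 4 × 381 = 1524
  N–N: 1 × 168 = 168
  Σ(broken) = 1692 kJ
Bonds formed (products):
  H–H: 2 × 453 = 906
  N≡N: 1 × 933 = 933
  Σ(formed) = 1839 kJ
ΔH = Σ(broken) − Σ(formed) = 1692 − 1839 = −147 kJ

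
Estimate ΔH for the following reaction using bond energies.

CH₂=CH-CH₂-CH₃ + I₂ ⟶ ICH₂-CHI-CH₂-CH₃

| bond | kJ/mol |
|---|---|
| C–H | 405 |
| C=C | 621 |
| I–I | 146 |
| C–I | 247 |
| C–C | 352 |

ΔH ≈ −79 kJ

Bonds broken (reactants):
  C–C: 2 × 352 = 704
  C–H: 8 × 405 = 3240
  C=C: 1 × 621 = 621
  I–I: 1 × 146 = 146
  Σ(broken) = 4711 kJ
Bonds formed (products):
  C–C: 3 × 352 = 1056
  C–H: 8 × 405 = 3240
  C–I: 2 × 247 = 494
  Σ(formed) = 4790 kJ
ΔH = Σ(broken) − Σ(formed) = 4711 − 4790 = −79 kJ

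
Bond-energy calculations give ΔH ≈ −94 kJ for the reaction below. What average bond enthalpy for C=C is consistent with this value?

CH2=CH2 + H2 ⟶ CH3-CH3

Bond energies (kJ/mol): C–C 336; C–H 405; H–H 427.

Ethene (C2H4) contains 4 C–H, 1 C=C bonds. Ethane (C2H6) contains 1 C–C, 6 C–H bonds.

Let D be the C=C bond energy.
Σ(broken) = 4×405 + 1×D + 1×427 = 2047 + D
Σ(formed) = 1×336 + 6×405 = 2766
ΔH = Σ(broken) − Σ(formed) = (2047 + D) − (2766) = −719 + D
Setting this equal to −94 kJ gives D = 625 kJ/mol.

D(C=C) ≈ 625 kJ/mol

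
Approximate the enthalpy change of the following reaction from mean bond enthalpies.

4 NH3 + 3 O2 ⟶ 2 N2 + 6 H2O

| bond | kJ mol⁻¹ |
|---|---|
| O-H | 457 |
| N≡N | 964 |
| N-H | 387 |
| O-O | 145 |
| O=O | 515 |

ΔH ≈ −1223 kJ

Bonds broken (reactants):
  N-H: 12 × 387 = 4644
  O=O: 3 × 515 = 1545
  Σ(broken) = 6189 kJ
Bonds formed (products):
  N≡N: 2 × 964 = 1928
  O-H: 12 × 457 = 5484
  Σ(formed) = 7412 kJ
ΔH = Σ(broken) − Σ(formed) = 6189 − 7412 = −1223 kJ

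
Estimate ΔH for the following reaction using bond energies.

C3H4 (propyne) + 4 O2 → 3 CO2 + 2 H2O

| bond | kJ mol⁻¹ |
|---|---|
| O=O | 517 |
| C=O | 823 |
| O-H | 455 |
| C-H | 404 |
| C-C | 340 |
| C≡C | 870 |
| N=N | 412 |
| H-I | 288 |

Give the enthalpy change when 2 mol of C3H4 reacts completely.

Bonds broken (reactants):
  C≡C: 1 × 870 = 870
  C-C: 1 × 340 = 340
  C-H: 4 × 404 = 1616
  O=O: 4 × 517 = 2068
  Σ(broken) = 4894 kJ
Bonds formed (products):
  C=O: 6 × 823 = 4938
  O-H: 4 × 455 = 1820
  Σ(formed) = 6758 kJ
ΔH = Σ(broken) − Σ(formed) = 4894 − 6758 = −1864 kJ
For 2× the reaction as written: 2 × (−1864) = −3728 kJ

ΔH = −3728 kJ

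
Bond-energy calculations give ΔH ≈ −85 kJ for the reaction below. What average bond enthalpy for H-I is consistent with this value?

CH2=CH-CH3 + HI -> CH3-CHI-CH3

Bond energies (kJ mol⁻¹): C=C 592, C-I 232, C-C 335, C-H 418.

Let D be the H-I bond energy.
Σ(broken) = 1×335 + 6×418 + 1×592 + 1×D = 3435 + D
Σ(formed) = 2×335 + 7×418 + 1×232 = 3828
ΔH = Σ(broken) − Σ(formed) = (3435 + D) − (3828) = −393 + D
Setting this equal to −85 kJ gives D = 308 kJ/mol.

D(H-I) ≈ 308 kJ/mol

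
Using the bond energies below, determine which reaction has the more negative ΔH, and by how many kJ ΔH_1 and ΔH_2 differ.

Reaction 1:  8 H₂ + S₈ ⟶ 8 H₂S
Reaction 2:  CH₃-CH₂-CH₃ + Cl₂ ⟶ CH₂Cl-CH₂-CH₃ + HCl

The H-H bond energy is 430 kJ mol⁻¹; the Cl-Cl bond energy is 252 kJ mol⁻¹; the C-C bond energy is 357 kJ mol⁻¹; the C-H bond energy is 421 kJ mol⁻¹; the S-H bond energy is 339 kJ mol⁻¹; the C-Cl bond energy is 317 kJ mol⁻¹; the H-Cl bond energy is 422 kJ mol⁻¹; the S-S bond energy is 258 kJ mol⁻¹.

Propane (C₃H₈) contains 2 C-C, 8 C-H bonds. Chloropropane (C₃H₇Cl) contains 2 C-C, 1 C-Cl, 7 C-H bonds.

Reaction 1:
  Bonds broken (reactants):
    H-H: 8 × 430 = 3440
    S-S: 8 × 258 = 2064
    Σ(broken) = 5504 kJ
  Bonds formed (products):
    S-H: 16 × 339 = 5424
    Σ(formed) = 5424 kJ
  ΔH_1 = 5504 − 5424 = +80 kJ
Reaction 2:
  Bonds broken (reactants):
    C-C: 2 × 357 = 714
    C-H: 8 × 421 = 3368
    Cl-Cl: 1 × 252 = 252
    Σ(broken) = 4334 kJ
  Bonds formed (products):
    C-C: 2 × 357 = 714
    C-Cl: 1 × 317 = 317
    C-H: 7 × 421 = 2947
    H-Cl: 1 × 422 = 422
    Σ(formed) = 4400 kJ
  ΔH_2 = 4334 − 4400 = −66 kJ
ΔH_1 − ΔH_2 = +146 kJ, so reaction 2 has the more negative ΔH; |ΔH_1 − ΔH_2| = 146 kJ.

Reaction 2, by 146 kJ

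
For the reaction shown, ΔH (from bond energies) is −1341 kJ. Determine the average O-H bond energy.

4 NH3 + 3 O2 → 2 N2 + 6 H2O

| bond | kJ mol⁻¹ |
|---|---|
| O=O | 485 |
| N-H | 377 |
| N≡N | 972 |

Let D be the O-H bond energy.
Σ(broken) = 12×377 + 3×485 = 5979
Σ(formed) = 2×972 + 12×D = 1944 + 12D
ΔH = Σ(broken) − Σ(formed) = (5979) − (1944 + 12D) = +4035 − 12D
Setting this equal to −1341 kJ gives 12D = 5376, so D = 448 kJ/mol.

D(O-H) ≈ 448 kJ/mol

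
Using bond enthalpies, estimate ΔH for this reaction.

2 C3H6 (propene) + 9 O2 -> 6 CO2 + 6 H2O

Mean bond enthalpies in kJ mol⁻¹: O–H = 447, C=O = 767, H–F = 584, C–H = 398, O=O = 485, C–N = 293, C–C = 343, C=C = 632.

Bonds broken (reactants):
  C–C: 2 × 343 = 686
  C–H: 12 × 398 = 4776
  C=C: 2 × 632 = 1264
  O=O: 9 × 485 = 4365
  Σ(broken) = 11091 kJ
Bonds formed (products):
  C=O: 12 × 767 = 9204
  O–H: 12 × 447 = 5364
  Σ(formed) = 14568 kJ
ΔH = Σ(broken) − Σ(formed) = 11091 − 14568 = −3477 kJ

ΔH ≈ −3477 kJ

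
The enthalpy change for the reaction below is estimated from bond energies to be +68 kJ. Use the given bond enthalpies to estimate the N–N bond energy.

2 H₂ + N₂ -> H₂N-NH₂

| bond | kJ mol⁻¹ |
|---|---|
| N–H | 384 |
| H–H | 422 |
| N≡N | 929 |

Let D be the N–N bond energy.
Σ(broken) = 2×422 + 1×929 = 1773
Σ(formed) = 4×384 + 1×D = 1536 + D
ΔH = Σ(broken) − Σ(formed) = (1773) − (1536 + D) = +237 − D
Setting this equal to +68 kJ gives D = 169 kJ/mol.

D(N–N) ≈ 169 kJ/mol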